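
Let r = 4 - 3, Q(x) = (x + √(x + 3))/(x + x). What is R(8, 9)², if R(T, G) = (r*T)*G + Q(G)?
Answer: 567679/108 + 145*√3/9 ≈ 5284.2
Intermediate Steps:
Q(x) = (x + √(3 + x))/(2*x) (Q(x) = (x + √(3 + x))/((2*x)) = (x + √(3 + x))*(1/(2*x)) = (x + √(3 + x))/(2*x))
r = 1
R(T, G) = G*T + (G + √(3 + G))/(2*G) (R(T, G) = (1*T)*G + (G + √(3 + G))/(2*G) = T*G + (G + √(3 + G))/(2*G) = G*T + (G + √(3 + G))/(2*G))
R(8, 9)² = (½ + 9*8 + (½)*√(3 + 9)/9)² = (½ + 72 + (½)*(⅑)*√12)² = (½ + 72 + (½)*(⅑)*(2*√3))² = (½ + 72 + √3/9)² = (145/2 + √3/9)²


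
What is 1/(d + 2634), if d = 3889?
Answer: 1/6523 ≈ 0.00015330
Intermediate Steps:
1/(d + 2634) = 1/(3889 + 2634) = 1/6523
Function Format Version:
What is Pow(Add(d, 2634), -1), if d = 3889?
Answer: Rational(1, 6523) ≈ 0.00015330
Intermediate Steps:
Pow(Add(d, 2634), -1) = Pow(Add(3889, 2634), -1) = Pow(6523, -1) = Rational(1, 6523)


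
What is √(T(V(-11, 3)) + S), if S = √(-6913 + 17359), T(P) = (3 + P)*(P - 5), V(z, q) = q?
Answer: √(-12 + √10446) ≈ 9.4977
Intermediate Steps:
T(P) = (-5 + P)*(3 + P) (T(P) = (3 + P)*(-5 + P) = (-5 + P)*(3 + P))
S = √10446 ≈ 102.21
√(T(V(-11, 3)) + S) = √((-15 + 3² - 2*3) + √10446) = √((-15 + 9 - 6) + √10446) = √(-12 + √10446)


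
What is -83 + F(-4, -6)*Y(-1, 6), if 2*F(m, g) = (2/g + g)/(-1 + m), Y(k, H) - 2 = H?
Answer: -1169/15 ≈ -77.933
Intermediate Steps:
Y(k, H) = 2 + H
F(m, g) = (g + 2/g)/(2*(-1 + m)) (F(m, g) = ((2/g + g)/(-1 + m))/2 = ((g + 2/g)/(-1 + m))/2 = (g + 2/g)/(2*(-1 + m)))
-83 + F(-4, -6)*Y(-1, 6) = -83 + ((½)*(2 + (-6)²)/(-6*(-1 - 4)))*(2 + 6) = -83 + ((½)*(-⅙)*(2 + 36)/(-5))*8 = -83 + ((½)*(-⅙)*(-⅕)*38)*8 = -83 + (19/30)*8 = -83 + 76/15 = -1169/15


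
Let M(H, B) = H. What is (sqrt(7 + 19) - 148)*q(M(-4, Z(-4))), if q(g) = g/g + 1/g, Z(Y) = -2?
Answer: -111 + 3*sqrt(26)/4 ≈ -107.18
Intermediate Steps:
q(g) = 1 + 1/g
(sqrt(7 + 19) - 148)*q(M(-4, Z(-4))) = (sqrt(7 + 19) - 148)*((1 - 4)/(-4)) = (sqrt(26) - 148)*(-1/4*(-3)) = (-148 + sqrt(26))*(3/4) = -111 + 3*sqrt(26)/4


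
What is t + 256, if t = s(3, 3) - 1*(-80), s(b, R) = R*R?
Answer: 345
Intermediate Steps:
s(b, R) = R²
t = 89 (t = 3² - 1*(-80) = 9 + 80 = 89)
t + 256 = 89 + 256 = 345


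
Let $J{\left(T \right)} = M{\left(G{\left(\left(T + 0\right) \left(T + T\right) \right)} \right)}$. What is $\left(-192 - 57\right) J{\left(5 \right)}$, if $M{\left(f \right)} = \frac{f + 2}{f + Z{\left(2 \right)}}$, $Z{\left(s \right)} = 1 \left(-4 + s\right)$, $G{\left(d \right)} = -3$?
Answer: $- \frac{249}{5} \approx -49.8$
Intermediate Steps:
$Z{\left(s \right)} = -4 + s$
$M{\left(f \right)} = \frac{2 + f}{-2 + f}$ ($M{\left(f \right)} = \frac{f + 2}{f + \left(-4 + 2\right)} = \frac{2 + f}{f - 2} = \frac{2 + f}{-2 + f}$)
$J{\left(T \right)} = \frac{1}{5}$ ($J{\left(T \right)} = \frac{2 - 3}{-2 - 3} = \frac{1}{-5} \left(-1\right) = \left(- \frac{1}{5}\right) \left(-1\right) = \frac{1}{5}$)
$\left(-192 - 57\right) J{\left(5 \right)} = \left(-192 - 57\right) \frac{1}{5} = \left(-249\right) \frac{1}{5} = - \frac{249}{5}$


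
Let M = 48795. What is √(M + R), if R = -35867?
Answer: 8*√202 ≈ 113.70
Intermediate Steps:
√(M + R) = √(48795 - 35867) = √12928 = 8*√202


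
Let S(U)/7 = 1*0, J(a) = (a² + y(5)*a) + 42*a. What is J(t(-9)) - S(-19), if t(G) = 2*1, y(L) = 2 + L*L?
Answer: 142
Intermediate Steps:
y(L) = 2 + L²
t(G) = 2
J(a) = a² + 69*a (J(a) = (a² + (2 + 5²)*a) + 42*a = (a² + (2 + 25)*a) + 42*a = (a² + 27*a) + 42*a = a² + 69*a)
S(U) = 0 (S(U) = 7*(1*0) = 7*0 = 0)
J(t(-9)) - S(-19) = 2*(69 + 2) - 1*0 = 2*71 + 0 = 142 + 0 = 142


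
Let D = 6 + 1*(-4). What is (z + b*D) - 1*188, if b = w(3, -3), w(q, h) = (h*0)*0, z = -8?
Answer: -196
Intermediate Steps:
D = 2 (D = 6 - 4 = 2)
w(q, h) = 0 (w(q, h) = 0*0 = 0)
b = 0
(z + b*D) - 1*188 = (-8 + 0*2) - 1*188 = (-8 + 0) - 188 = -8 - 188 = -196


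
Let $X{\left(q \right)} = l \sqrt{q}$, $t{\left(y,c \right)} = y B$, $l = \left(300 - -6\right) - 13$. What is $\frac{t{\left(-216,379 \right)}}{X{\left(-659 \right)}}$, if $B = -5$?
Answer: $- \frac{1080 i \sqrt{659}}{193087} \approx - 0.14359 i$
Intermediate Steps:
$l = 293$ ($l = \left(300 + 6\right) - 13 = 306 - 13 = 293$)
$t{\left(y,c \right)} = - 5 y$ ($t{\left(y,c \right)} = y \left(-5\right) = - 5 y$)
$X{\left(q \right)} = 293 \sqrt{q}$
$\frac{t{\left(-216,379 \right)}}{X{\left(-659 \right)}} = \frac{\left(-5\right) \left(-216\right)}{293 \sqrt{-659}} = \frac{1080}{293 i \sqrt{659}} = 1080 \left(- \frac{i \sqrt{659}}{193087}\right) = - \frac{1080 i \sqrt{659}}{193087}$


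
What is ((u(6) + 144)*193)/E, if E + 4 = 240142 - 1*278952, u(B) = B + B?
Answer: -5018/6469 ≈ -0.77570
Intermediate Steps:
u(B) = 2*B
E = -38814 (E = -4 + (240142 - 1*278952) = -4 + (240142 - 278952) = -4 - 38810 = -38814)
((u(6) + 144)*193)/E = ((2*6 + 144)*193)/(-38814) = ((12 + 144)*193)*(-1/38814) = (156*193)*(-1/38814) = 30108*(-1/38814) = -5018/6469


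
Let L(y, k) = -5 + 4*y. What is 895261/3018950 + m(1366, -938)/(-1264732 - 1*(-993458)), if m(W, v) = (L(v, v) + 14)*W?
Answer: 7839282603807/409481321150 ≈ 19.144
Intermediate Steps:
m(W, v) = W*(9 + 4*v) (m(W, v) = ((-5 + 4*v) + 14)*W = (9 + 4*v)*W = W*(9 + 4*v))
895261/3018950 + m(1366, -938)/(-1264732 - 1*(-993458)) = 895261/3018950 + (1366*(9 + 4*(-938)))/(-1264732 - 1*(-993458)) = 895261*(1/3018950) + (1366*(9 - 3752))/(-1264732 + 993458) = 895261/3018950 + (1366*(-3743))/(-271274) = 895261/3018950 - 5112938*(-1/271274) = 895261/3018950 + 2556469/135637 = 7839282603807/409481321150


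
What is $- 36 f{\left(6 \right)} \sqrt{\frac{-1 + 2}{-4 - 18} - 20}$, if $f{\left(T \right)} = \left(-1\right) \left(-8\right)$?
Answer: $- \frac{3024 i \sqrt{22}}{11} \approx - 1289.4 i$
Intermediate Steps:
$f{\left(T \right)} = 8$
$- 36 f{\left(6 \right)} \sqrt{\frac{-1 + 2}{-4 - 18} - 20} = \left(-36\right) 8 \sqrt{\frac{-1 + 2}{-4 - 18} - 20} = - 288 \sqrt{1 \frac{1}{-22} - 20} = - 288 \sqrt{1 \left(- \frac{1}{22}\right) - 20} = - 288 \sqrt{- \frac{1}{22} - 20} = - 288 \sqrt{- \frac{441}{22}} = - 288 \frac{21 i \sqrt{22}}{22} = - \frac{3024 i \sqrt{22}}{11}$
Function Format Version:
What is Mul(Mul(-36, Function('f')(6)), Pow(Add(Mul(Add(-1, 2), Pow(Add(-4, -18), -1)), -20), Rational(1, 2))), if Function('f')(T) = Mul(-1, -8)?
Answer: Mul(Rational(-3024, 11), I, Pow(22, Rational(1, 2))) ≈ Mul(-1289.4, I)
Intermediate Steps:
Function('f')(T) = 8
Mul(Mul(-36, Function('f')(6)), Pow(Add(Mul(Add(-1, 2), Pow(Add(-4, -18), -1)), -20), Rational(1, 2))) = Mul(Mul(-36, 8), Pow(Add(Mul(Add(-1, 2), Pow(Add(-4, -18), -1)), -20), Rational(1, 2))) = Mul(-288, Pow(Add(Mul(1, Pow(-22, -1)), -20), Rational(1, 2))) = Mul(-288, Pow(Add(Mul(1, Rational(-1, 22)), -20), Rational(1, 2))) = Mul(-288, Pow(Add(Rational(-1, 22), -20), Rational(1, 2))) = Mul(-288, Pow(Rational(-441, 22), Rational(1, 2))) = Mul(-288, Mul(Rational(21, 22), I, Pow(22, Rational(1, 2)))) = Mul(Rational(-3024, 11), I, Pow(22, Rational(1, 2)))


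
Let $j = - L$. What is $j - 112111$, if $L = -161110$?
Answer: $48999$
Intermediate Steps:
$j = 161110$ ($j = \left(-1\right) \left(-161110\right) = 161110$)
$j - 112111 = 161110 - 112111 = 48999$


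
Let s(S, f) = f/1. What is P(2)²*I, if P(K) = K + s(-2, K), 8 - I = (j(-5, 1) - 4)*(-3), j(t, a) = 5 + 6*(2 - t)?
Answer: 2192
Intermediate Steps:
j(t, a) = 17 - 6*t (j(t, a) = 5 + (12 - 6*t) = 17 - 6*t)
s(S, f) = f (s(S, f) = f*1 = f)
I = 137 (I = 8 - ((17 - 6*(-5)) - 4)*(-3) = 8 - ((17 + 30) - 4)*(-3) = 8 - (47 - 4)*(-3) = 8 - 43*(-3) = 8 - 1*(-129) = 8 + 129 = 137)
P(K) = 2*K (P(K) = K + K = 2*K)
P(2)²*I = (2*2)²*137 = 4²*137 = 16*137 = 2192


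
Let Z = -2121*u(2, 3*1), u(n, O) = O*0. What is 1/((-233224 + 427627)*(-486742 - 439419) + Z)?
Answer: -1/180048476883 ≈ -5.5541e-12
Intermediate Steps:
u(n, O) = 0
Z = 0 (Z = -2121*0 = 0)
1/((-233224 + 427627)*(-486742 - 439419) + Z) = 1/((-233224 + 427627)*(-486742 - 439419) + 0) = 1/(194403*(-926161) + 0) = 1/(-180048476883 + 0) = 1/(-180048476883) = -1/180048476883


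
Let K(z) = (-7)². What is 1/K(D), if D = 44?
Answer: 1/49 ≈ 0.020408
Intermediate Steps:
K(z) = 49
1/K(D) = 1/49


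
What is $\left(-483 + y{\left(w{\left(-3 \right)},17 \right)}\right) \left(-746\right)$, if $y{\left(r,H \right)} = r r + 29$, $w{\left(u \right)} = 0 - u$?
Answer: $331970$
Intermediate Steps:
$w{\left(u \right)} = - u$
$y{\left(r,H \right)} = 29 + r^{2}$ ($y{\left(r,H \right)} = r^{2} + 29 = 29 + r^{2}$)
$\left(-483 + y{\left(w{\left(-3 \right)},17 \right)}\right) \left(-746\right) = \left(-483 + \left(29 + \left(\left(-1\right) \left(-3\right)\right)^{2}\right)\right) \left(-746\right) = \left(-483 + \left(29 + 3^{2}\right)\right) \left(-746\right) = \left(-483 + \left(29 + 9\right)\right) \left(-746\right) = \left(-483 + 38\right) \left(-746\right) = \left(-445\right) \left(-746\right) = 331970$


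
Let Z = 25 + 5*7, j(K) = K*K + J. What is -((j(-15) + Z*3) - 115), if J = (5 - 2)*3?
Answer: -299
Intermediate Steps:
J = 9 (J = 3*3 = 9)
j(K) = 9 + K² (j(K) = K*K + 9 = K² + 9 = 9 + K²)
Z = 60 (Z = 25 + 35 = 60)
-((j(-15) + Z*3) - 115) = -(((9 + (-15)²) + 60*3) - 115) = -(((9 + 225) + 180) - 115) = -((234 + 180) - 115) = -(414 - 115) = -1*299 = -299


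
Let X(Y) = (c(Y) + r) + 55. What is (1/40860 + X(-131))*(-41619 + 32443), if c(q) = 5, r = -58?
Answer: -187467974/10215 ≈ -18352.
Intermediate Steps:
X(Y) = 2 (X(Y) = (5 - 58) + 55 = -53 + 55 = 2)
(1/40860 + X(-131))*(-41619 + 32443) = (1/40860 + 2)*(-41619 + 32443) = (1/40860 + 2)*(-9176) = (81721/40860)*(-9176) = -187467974/10215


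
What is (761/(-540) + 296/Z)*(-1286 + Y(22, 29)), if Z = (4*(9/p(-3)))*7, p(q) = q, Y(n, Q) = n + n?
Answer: 428881/70 ≈ 6126.9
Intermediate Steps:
Y(n, Q) = 2*n
Z = -84 (Z = (4*(9/(-3)))*7 = (4*(9*(-1/3)))*7 = (4*(-3))*7 = -12*7 = -84)
(761/(-540) + 296/Z)*(-1286 + Y(22, 29)) = (761/(-540) + 296/(-84))*(-1286 + 2*22) = (761*(-1/540) + 296*(-1/84))*(-1286 + 44) = (-761/540 - 74/21)*(-1242) = -18647/3780*(-1242) = 428881/70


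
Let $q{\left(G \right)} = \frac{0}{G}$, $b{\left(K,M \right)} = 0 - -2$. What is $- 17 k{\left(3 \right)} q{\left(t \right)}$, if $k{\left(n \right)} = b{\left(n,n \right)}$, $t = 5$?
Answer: $0$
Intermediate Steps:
$b{\left(K,M \right)} = 2$ ($b{\left(K,M \right)} = 0 + 2 = 2$)
$k{\left(n \right)} = 2$
$q{\left(G \right)} = 0$
$- 17 k{\left(3 \right)} q{\left(t \right)} = \left(-17\right) 2 \cdot 0 = \left(-34\right) 0 = 0$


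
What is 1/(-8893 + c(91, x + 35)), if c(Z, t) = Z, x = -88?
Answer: -1/8802 ≈ -0.00011361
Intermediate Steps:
1/(-8893 + c(91, x + 35)) = 1/(-8893 + 91) = 1/(-8802) = -1/8802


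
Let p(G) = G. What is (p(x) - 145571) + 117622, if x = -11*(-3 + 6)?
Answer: -27982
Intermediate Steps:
x = -33 (x = -11*3 = -33)
(p(x) - 145571) + 117622 = (-33 - 145571) + 117622 = -145604 + 117622 = -27982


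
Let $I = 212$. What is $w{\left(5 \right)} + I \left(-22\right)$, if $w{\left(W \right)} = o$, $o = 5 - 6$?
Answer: $-4665$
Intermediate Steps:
$o = -1$ ($o = 5 - 6 = -1$)
$w{\left(W \right)} = -1$
$w{\left(5 \right)} + I \left(-22\right) = -1 + 212 \left(-22\right) = -1 - 4664 = -4665$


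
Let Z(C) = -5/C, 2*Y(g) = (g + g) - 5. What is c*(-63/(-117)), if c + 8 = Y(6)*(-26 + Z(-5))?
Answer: -1337/26 ≈ -51.423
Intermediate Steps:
Y(g) = -5/2 + g (Y(g) = ((g + g) - 5)/2 = (2*g - 5)/2 = (-5 + 2*g)/2 = -5/2 + g)
c = -191/2 (c = -8 + (-5/2 + 6)*(-26 - 5/(-5)) = -8 + 7*(-26 - 5*(-⅕))/2 = -8 + 7*(-26 + 1)/2 = -8 + (7/2)*(-25) = -8 - 175/2 = -191/2 ≈ -95.500)
c*(-63/(-117)) = -(-12033)/(2*(-117)) = -(-12033)*(-1)/(2*117) = -191/2*7/13 = -1337/26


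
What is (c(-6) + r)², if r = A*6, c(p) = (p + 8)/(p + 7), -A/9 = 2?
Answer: 11236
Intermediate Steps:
A = -18 (A = -9*2 = -18)
c(p) = (8 + p)/(7 + p)
r = -108 (r = -18*6 = -108)
(c(-6) + r)² = ((8 - 6)/(7 - 6) - 108)² = (2/1 - 108)² = (1*2 - 108)² = (2 - 108)² = (-106)² = 11236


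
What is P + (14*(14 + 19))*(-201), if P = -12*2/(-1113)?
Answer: -34451794/371 ≈ -92862.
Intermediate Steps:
P = 8/371 (P = -24*(-1/1113) = 8/371 ≈ 0.021563)
P + (14*(14 + 19))*(-201) = 8/371 + (14*(14 + 19))*(-201) = 8/371 + (14*33)*(-201) = 8/371 + 462*(-201) = 8/371 - 92862 = -34451794/371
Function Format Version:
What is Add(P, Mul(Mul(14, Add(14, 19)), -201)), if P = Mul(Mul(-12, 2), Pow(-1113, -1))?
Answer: Rational(-34451794, 371) ≈ -92862.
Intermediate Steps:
P = Rational(8, 371) (P = Mul(-24, Rational(-1, 1113)) = Rational(8, 371) ≈ 0.021563)
Add(P, Mul(Mul(14, Add(14, 19)), -201)) = Add(Rational(8, 371), Mul(Mul(14, Add(14, 19)), -201)) = Add(Rational(8, 371), Mul(Mul(14, 33), -201)) = Add(Rational(8, 371), Mul(462, -201)) = Add(Rational(8, 371), -92862) = Rational(-34451794, 371)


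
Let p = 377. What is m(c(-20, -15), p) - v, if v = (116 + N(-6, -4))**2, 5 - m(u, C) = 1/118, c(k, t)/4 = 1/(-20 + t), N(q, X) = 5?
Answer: -1727049/118 ≈ -14636.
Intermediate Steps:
c(k, t) = 4/(-20 + t)
m(u, C) = 589/118 (m(u, C) = 5 - 1/118 = 589/118)
v = 14641 (v = (116 + 5)**2 = 121**2 = 14641)
m(c(-20, -15), p) - v = 589/118 - 1*14641 = 589/118 - 14641 = -1727049/118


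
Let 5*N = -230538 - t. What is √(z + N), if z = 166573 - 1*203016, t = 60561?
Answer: I*√2366570/5 ≈ 307.67*I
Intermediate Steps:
z = -36443 (z = 166573 - 203016 = -36443)
N = -291099/5 (N = (-230538 - 1*60561)/5 = (-230538 - 60561)/5 = (⅕)*(-291099) = -291099/5 ≈ -58220.)
√(z + N) = √(-36443 - 291099/5) = √(-473314/5) = I*√2366570/5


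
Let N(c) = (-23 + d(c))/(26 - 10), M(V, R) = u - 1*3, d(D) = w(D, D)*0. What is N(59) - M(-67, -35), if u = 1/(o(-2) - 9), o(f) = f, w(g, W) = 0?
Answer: 291/176 ≈ 1.6534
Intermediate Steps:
d(D) = 0 (d(D) = 0*0 = 0)
u = -1/11 (u = 1/(-2 - 9) = 1/(-11) = -1/11 ≈ -0.090909)
M(V, R) = -34/11 (M(V, R) = -1/11 - 1*3 = -1/11 - 3 = -34/11)
N(c) = -23/16 (N(c) = (-23 + 0)/(26 - 10) = -23/16)
N(59) - M(-67, -35) = -23/16 - 1*(-34/11) = -23/16 + 34/11 = 291/176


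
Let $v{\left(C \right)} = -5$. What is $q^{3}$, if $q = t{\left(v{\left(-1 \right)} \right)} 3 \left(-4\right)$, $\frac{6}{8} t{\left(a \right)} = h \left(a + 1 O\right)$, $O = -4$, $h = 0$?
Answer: $0$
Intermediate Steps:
$t{\left(a \right)} = 0$ ($t{\left(a \right)} = \frac{4 \cdot 0 \left(a + 1 \left(-4\right)\right)}{3} = \frac{4 \cdot 0 \left(a - 4\right)}{3} = \frac{4 \cdot 0 \left(-4 + a\right)}{3} = \frac{4}{3} \cdot 0 = 0$)
$q = 0$ ($q = 0 \cdot 3 \left(-4\right) = 0 \left(-4\right) = 0$)
$q^{3} = 0^{3} = 0$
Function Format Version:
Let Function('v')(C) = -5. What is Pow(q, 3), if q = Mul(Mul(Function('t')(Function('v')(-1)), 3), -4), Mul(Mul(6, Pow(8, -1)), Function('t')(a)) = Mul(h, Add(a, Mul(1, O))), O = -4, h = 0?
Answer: 0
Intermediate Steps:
Function('t')(a) = 0 (Function('t')(a) = Mul(Rational(4, 3), Mul(0, Add(a, Mul(1, -4)))) = Mul(Rational(4, 3), Mul(0, Add(a, -4))) = Mul(Rational(4, 3), Mul(0, Add(-4, a))) = Mul(Rational(4, 3), 0) = 0)
q = 0 (q = Mul(Mul(0, 3), -4) = Mul(0, -4) = 0)
Pow(q, 3) = Pow(0, 3) = 0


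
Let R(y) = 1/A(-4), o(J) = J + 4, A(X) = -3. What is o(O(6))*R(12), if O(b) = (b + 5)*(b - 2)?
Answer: -16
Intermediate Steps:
O(b) = (-2 + b)*(5 + b) (O(b) = (5 + b)*(-2 + b) = (-2 + b)*(5 + b))
o(J) = 4 + J
R(y) = -1/3 (R(y) = 1/(-3) = -1/3)
o(O(6))*R(12) = (4 + (-10 + 6**2 + 3*6))*(-1/3) = (4 + (-10 + 36 + 18))*(-1/3) = (4 + 44)*(-1/3) = 48*(-1/3) = -16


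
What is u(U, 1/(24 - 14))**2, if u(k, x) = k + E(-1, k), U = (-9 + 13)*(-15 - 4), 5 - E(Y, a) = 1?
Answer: 5184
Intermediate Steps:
E(Y, a) = 4 (E(Y, a) = 5 - 1*1 = 5 - 1 = 4)
U = -76 (U = 4*(-19) = -76)
u(k, x) = 4 + k (u(k, x) = k + 4 = 4 + k)
u(U, 1/(24 - 14))**2 = (4 - 76)**2 = (-72)**2 = 5184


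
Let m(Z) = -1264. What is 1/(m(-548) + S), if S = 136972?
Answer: 1/135708 ≈ 7.3688e-6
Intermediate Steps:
1/(m(-548) + S) = 1/(-1264 + 136972) = 1/135708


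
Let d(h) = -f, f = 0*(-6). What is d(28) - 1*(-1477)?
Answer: 1477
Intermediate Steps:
f = 0
d(h) = 0 (d(h) = -1*0 = 0)
d(28) - 1*(-1477) = 0 - 1*(-1477) = 0 + 1477 = 1477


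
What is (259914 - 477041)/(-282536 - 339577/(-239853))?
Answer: 52078562331/67766767631 ≈ 0.76850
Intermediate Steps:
(259914 - 477041)/(-282536 - 339577/(-239853)) = -217127/(-282536 - 339577*(-1/239853)) = -217127/(-282536 + 339577/239853) = -217127/(-67766767631/239853) = -217127*(-239853/67766767631) = 52078562331/67766767631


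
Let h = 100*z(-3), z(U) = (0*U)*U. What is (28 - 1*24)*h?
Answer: 0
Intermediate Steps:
z(U) = 0 (z(U) = 0*U = 0)
h = 0 (h = 100*0 = 0)
(28 - 1*24)*h = (28 - 1*24)*0 = (28 - 24)*0 = 4*0 = 0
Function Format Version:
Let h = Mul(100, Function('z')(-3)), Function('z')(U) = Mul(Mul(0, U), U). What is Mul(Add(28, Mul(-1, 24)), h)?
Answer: 0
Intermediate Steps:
Function('z')(U) = 0 (Function('z')(U) = Mul(0, U) = 0)
h = 0 (h = Mul(100, 0) = 0)
Mul(Add(28, Mul(-1, 24)), h) = Mul(Add(28, Mul(-1, 24)), 0) = Mul(Add(28, -24), 0) = Mul(4, 0) = 0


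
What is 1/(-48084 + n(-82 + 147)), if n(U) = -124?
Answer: -1/48208 ≈ -2.0743e-5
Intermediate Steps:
1/(-48084 + n(-82 + 147)) = 1/(-48084 - 124) = 1/(-48208) = -1/48208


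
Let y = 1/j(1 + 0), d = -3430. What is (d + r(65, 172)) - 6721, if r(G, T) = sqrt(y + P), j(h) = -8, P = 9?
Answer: -10151 + sqrt(142)/4 ≈ -10148.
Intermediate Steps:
y = -1/8 (y = 1/(-8) = -1/8 ≈ -0.12500)
r(G, T) = sqrt(142)/4 (r(G, T) = sqrt(-1/8 + 9) = sqrt(71/8) = sqrt(142)/4)
(d + r(65, 172)) - 6721 = (-3430 + sqrt(142)/4) - 6721 = -10151 + sqrt(142)/4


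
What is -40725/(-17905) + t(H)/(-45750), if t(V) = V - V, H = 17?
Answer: 8145/3581 ≈ 2.2745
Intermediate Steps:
t(V) = 0
-40725/(-17905) + t(H)/(-45750) = -40725/(-17905) + 0/(-45750) = -40725*(-1/17905) + 0*(-1/45750) = 8145/3581 + 0 = 8145/3581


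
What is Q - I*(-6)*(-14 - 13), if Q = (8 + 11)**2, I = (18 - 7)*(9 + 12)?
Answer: -37061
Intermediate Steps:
I = 231 (I = 11*21 = 231)
Q = 361 (Q = 19**2 = 361)
Q - I*(-6)*(-14 - 13) = 361 - 231*(-6)*(-14 - 13) = 361 - (-1386)*(-27) = 361 - 1*37422 = 361 - 37422 = -37061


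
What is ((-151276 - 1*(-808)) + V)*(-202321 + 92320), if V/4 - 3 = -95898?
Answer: 58745814048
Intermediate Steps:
V = -383580 (V = 12 + 4*(-95898) = 12 - 383592 = -383580)
((-151276 - 1*(-808)) + V)*(-202321 + 92320) = ((-151276 - 1*(-808)) - 383580)*(-202321 + 92320) = ((-151276 + 808) - 383580)*(-110001) = (-150468 - 383580)*(-110001) = -534048*(-110001) = 58745814048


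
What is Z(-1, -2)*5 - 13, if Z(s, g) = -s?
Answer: -8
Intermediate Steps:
Z(-1, -2)*5 - 13 = -1*(-1)*5 - 13 = 1*5 - 13 = 5 - 13 = -8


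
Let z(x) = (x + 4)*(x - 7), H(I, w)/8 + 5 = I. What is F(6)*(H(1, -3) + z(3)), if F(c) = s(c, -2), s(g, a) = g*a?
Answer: 720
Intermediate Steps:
H(I, w) = -40 + 8*I
s(g, a) = a*g
F(c) = -2*c
z(x) = (-7 + x)*(4 + x) (z(x) = (4 + x)*(-7 + x) = (-7 + x)*(4 + x))
F(6)*(H(1, -3) + z(3)) = (-2*6)*((-40 + 8*1) + (-28 + 3² - 3*3)) = -12*((-40 + 8) + (-28 + 9 - 9)) = -12*(-32 - 28) = -12*(-60) = 720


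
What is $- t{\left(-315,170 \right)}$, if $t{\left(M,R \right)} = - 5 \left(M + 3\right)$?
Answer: $-1560$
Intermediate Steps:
$t{\left(M,R \right)} = -15 - 5 M$ ($t{\left(M,R \right)} = - 5 \left(3 + M\right) = -15 - 5 M$)
$- t{\left(-315,170 \right)} = - (-15 - -1575) = - (-15 + 1575) = \left(-1\right) 1560 = -1560$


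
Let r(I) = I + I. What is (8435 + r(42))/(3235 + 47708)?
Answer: 8519/50943 ≈ 0.16723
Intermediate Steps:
r(I) = 2*I
(8435 + r(42))/(3235 + 47708) = (8435 + 2*42)/(3235 + 47708) = (8435 + 84)/50943 = 8519*(1/50943) = 8519/50943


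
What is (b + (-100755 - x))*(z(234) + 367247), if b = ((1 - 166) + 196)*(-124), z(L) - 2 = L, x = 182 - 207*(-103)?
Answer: -46340341266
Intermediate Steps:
x = 21503 (x = 182 + 21321 = 21503)
z(L) = 2 + L
b = -3844 (b = (-165 + 196)*(-124) = 31*(-124) = -3844)
(b + (-100755 - x))*(z(234) + 367247) = (-3844 + (-100755 - 1*21503))*((2 + 234) + 367247) = (-3844 + (-100755 - 21503))*(236 + 367247) = (-3844 - 122258)*367483 = -126102*367483 = -46340341266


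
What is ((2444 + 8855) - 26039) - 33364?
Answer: -48104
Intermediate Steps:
((2444 + 8855) - 26039) - 33364 = (11299 - 26039) - 33364 = -14740 - 33364 = -48104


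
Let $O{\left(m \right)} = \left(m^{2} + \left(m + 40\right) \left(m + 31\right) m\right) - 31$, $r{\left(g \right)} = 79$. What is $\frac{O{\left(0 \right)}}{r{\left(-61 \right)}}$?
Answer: $- \frac{31}{79} \approx -0.39241$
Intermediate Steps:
$O{\left(m \right)} = -31 + m^{2} + m \left(31 + m\right) \left(40 + m\right)$ ($O{\left(m \right)} = \left(m^{2} + \left(40 + m\right) \left(31 + m\right) m\right) - 31 = \left(m^{2} + \left(31 + m\right) \left(40 + m\right) m\right) - 31 = \left(m^{2} + m \left(31 + m\right) \left(40 + m\right)\right) - 31 = -31 + m^{2} + m \left(31 + m\right) \left(40 + m\right)$)
$\frac{O{\left(0 \right)}}{r{\left(-61 \right)}} = \frac{-31 + 0^{3} + 72 \cdot 0^{2} + 1240 \cdot 0}{79} = \left(-31 + 0 + 72 \cdot 0 + 0\right) \frac{1}{79} = \left(-31 + 0 + 0 + 0\right) \frac{1}{79} = \left(-31\right) \frac{1}{79} = - \frac{31}{79}$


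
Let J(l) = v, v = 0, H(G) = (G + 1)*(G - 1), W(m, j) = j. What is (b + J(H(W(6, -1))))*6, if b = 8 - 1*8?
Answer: 0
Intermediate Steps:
b = 0 (b = 8 - 8 = 0)
H(G) = (1 + G)*(-1 + G)
J(l) = 0
(b + J(H(W(6, -1))))*6 = (0 + 0)*6 = 0*6 = 0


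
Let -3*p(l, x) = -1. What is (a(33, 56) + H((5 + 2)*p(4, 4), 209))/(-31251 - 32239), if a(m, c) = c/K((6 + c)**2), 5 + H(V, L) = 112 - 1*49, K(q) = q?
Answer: -27876/30506945 ≈ -0.00091376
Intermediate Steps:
p(l, x) = 1/3 (p(l, x) = -1/3*(-1) = 1/3)
H(V, L) = 58 (H(V, L) = -5 + (112 - 1*49) = -5 + (112 - 49) = -5 + 63 = 58)
a(m, c) = c/(6 + c)**2 (a(m, c) = c/((6 + c)**2) = c/(6 + c)**2)
(a(33, 56) + H((5 + 2)*p(4, 4), 209))/(-31251 - 32239) = (56/(6 + 56)**2 + 58)/(-31251 - 32239) = (56/62**2 + 58)/(-63490) = (56*(1/3844) + 58)*(-1/63490) = (14/961 + 58)*(-1/63490) = (55752/961)*(-1/63490) = -27876/30506945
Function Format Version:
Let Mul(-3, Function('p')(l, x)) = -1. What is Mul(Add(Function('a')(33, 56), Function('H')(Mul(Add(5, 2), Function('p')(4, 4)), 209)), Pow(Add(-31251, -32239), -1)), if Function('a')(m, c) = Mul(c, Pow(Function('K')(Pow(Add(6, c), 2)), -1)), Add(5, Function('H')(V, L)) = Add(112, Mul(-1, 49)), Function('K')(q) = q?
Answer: Rational(-27876, 30506945) ≈ -0.00091376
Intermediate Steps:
Function('p')(l, x) = Rational(1, 3) (Function('p')(l, x) = Mul(Rational(-1, 3), -1) = Rational(1, 3))
Function('H')(V, L) = 58 (Function('H')(V, L) = Add(-5, Add(112, Mul(-1, 49))) = Add(-5, Add(112, -49)) = Add(-5, 63) = 58)
Function('a')(m, c) = Mul(c, Pow(Add(6, c), -2)) (Function('a')(m, c) = Mul(c, Pow(Pow(Add(6, c), 2), -1)) = Mul(c, Pow(Add(6, c), -2)))
Mul(Add(Function('a')(33, 56), Function('H')(Mul(Add(5, 2), Function('p')(4, 4)), 209)), Pow(Add(-31251, -32239), -1)) = Mul(Add(Mul(56, Pow(Add(6, 56), -2)), 58), Pow(Add(-31251, -32239), -1)) = Mul(Add(Mul(56, Pow(62, -2)), 58), Pow(-63490, -1)) = Mul(Add(Mul(56, Rational(1, 3844)), 58), Rational(-1, 63490)) = Mul(Add(Rational(14, 961), 58), Rational(-1, 63490)) = Mul(Rational(55752, 961), Rational(-1, 63490)) = Rational(-27876, 30506945)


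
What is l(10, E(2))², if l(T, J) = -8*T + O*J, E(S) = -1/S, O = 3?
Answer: 26569/4 ≈ 6642.3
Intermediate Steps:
l(T, J) = -8*T + 3*J
l(10, E(2))² = (-8*10 + 3*(-1/2))² = (-80 + 3*(-1*½))² = (-80 + 3*(-½))² = (-80 - 3/2)² = (-163/2)² = 26569/4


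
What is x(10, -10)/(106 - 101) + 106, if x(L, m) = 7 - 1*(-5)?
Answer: 542/5 ≈ 108.40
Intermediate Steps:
x(L, m) = 12 (x(L, m) = 7 + 5 = 12)
x(10, -10)/(106 - 101) + 106 = 12/(106 - 101) + 106 = 12/5 + 106 = 542/5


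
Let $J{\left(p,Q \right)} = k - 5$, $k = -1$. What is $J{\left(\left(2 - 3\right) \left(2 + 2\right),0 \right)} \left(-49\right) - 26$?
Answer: $268$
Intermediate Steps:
$J{\left(p,Q \right)} = -6$ ($J{\left(p,Q \right)} = -1 - 5 = -6$)
$J{\left(\left(2 - 3\right) \left(2 + 2\right),0 \right)} \left(-49\right) - 26 = \left(-6\right) \left(-49\right) - 26 = 294 - 26 = 268$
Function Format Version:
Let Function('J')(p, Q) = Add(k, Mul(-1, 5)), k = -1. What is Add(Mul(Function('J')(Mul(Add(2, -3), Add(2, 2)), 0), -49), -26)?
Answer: 268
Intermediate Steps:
Function('J')(p, Q) = -6 (Function('J')(p, Q) = Add(-1, Mul(-1, 5)) = Add(-1, -5) = -6)
Add(Mul(Function('J')(Mul(Add(2, -3), Add(2, 2)), 0), -49), -26) = Add(Mul(-6, -49), -26) = Add(294, -26) = 268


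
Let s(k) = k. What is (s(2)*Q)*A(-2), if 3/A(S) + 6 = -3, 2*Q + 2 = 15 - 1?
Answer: -4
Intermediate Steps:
Q = 6 (Q = -1 + (15 - 1)/2 = -1 + (1/2)*14 = -1 + 7 = 6)
A(S) = -1/3 (A(S) = 3/(-6 - 3) = 3/(-9) = 3*(-1/9) = -1/3)
(s(2)*Q)*A(-2) = (2*6)*(-1/3) = 12*(-1/3) = -4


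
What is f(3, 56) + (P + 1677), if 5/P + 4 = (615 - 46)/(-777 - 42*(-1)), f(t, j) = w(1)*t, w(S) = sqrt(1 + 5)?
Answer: 5880918/3509 + 3*sqrt(6) ≈ 1683.3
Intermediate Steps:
w(S) = sqrt(6)
f(t, j) = t*sqrt(6) (f(t, j) = sqrt(6)*t = t*sqrt(6))
P = -3675/3509 (P = 5/(-4 + (615 - 46)/(-777 - 42*(-1))) = 5/(-4 + 569/(-777 + 42)) = 5/(-4 + 569/(-735)) = 5/(-4 + 569*(-1/735)) = 5/(-4 - 569/735) = 5/(-3509/735) = 5*(-735/3509) = -3675/3509 ≈ -1.0473)
f(3, 56) + (P + 1677) = 3*sqrt(6) + (-3675/3509 + 1677) = 3*sqrt(6) + 5880918/3509 = 5880918/3509 + 3*sqrt(6)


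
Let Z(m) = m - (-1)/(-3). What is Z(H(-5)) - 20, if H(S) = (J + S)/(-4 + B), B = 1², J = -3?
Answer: -53/3 ≈ -17.667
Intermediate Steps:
B = 1
H(S) = 1 - S/3 (H(S) = (-3 + S)/(-4 + 1) = (-3 + S)/(-3) = (-3 + S)*(-⅓) = 1 - S/3)
Z(m) = -⅓ + m (Z(m) = m - (-1)*(-1)/3 = m - 1*⅓ = m - ⅓ = -⅓ + m)
Z(H(-5)) - 20 = (-⅓ + (1 - ⅓*(-5))) - 20 = (-⅓ + (1 + 5/3)) - 20 = (-⅓ + 8/3) - 20 = 7/3 - 20 = -53/3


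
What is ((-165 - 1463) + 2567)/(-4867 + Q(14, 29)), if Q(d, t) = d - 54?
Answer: -939/4907 ≈ -0.19136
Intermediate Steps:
Q(d, t) = -54 + d
((-165 - 1463) + 2567)/(-4867 + Q(14, 29)) = ((-165 - 1463) + 2567)/(-4867 + (-54 + 14)) = (-1628 + 2567)/(-4867 - 40) = 939/(-4907) = 939*(-1/4907) = -939/4907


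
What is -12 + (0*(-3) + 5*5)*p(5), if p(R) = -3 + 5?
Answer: 38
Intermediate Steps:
p(R) = 2
-12 + (0*(-3) + 5*5)*p(5) = -12 + (0*(-3) + 5*5)*2 = -12 + (0 + 25)*2 = -12 + 25*2 = -12 + 50 = 38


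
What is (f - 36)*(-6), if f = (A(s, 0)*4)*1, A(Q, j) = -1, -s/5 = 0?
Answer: 240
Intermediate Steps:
s = 0 (s = -5*0 = 0)
f = -4 (f = -1*4*1 = -4*1 = -4)
(f - 36)*(-6) = (-4 - 36)*(-6) = -40*(-6) = 240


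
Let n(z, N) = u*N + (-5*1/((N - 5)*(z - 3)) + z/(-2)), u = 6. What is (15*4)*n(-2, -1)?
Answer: -310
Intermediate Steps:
n(z, N) = 6*N - z/2 - 5/((-5 + N)*(-3 + z)) (n(z, N) = 6*N + (-5*1/((N - 5)*(z - 3)) + z/(-2)) = 6*N + (-5*1/((-5 + N)*(-3 + z)) + z*(-½)) = 6*N + (-5*1/((-5 + N)*(-3 + z)) - z/2) = 6*N + (-5/((-5 + N)*(-3 + z)) - z/2) = 6*N + (-z/2 - 5/((-5 + N)*(-3 + z))) = 6*N - z/2 - 5/((-5 + N)*(-3 + z)))
(15*4)*n(-2, -1) = (15*4)*((-10 - 36*(-1)² - 15*(-2) + 5*(-2)² + 180*(-1) - 1*(-1)*(-2)² - 57*(-1)*(-2) + 12*(-2)*(-1)²)/(2*(15 - 5*(-2) - 3*(-1) - 1*(-2)))) = 60*((-10 - 36*1 + 30 + 5*4 - 180 - 1*(-1)*4 - 114 + 12*(-2)*1)/(2*(15 + 10 + 3 + 2))) = 60*((½)*(-10 - 36 + 30 + 20 - 180 + 4 - 114 - 24)/30) = 60*((½)*(1/30)*(-310)) = 60*(-31/6) = -310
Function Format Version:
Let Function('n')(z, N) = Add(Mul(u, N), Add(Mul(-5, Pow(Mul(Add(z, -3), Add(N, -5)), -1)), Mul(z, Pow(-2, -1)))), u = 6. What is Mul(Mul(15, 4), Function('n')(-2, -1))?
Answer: -310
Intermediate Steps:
Function('n')(z, N) = Add(Mul(6, N), Mul(Rational(-1, 2), z), Mul(-5, Pow(Add(-5, N), -1), Pow(Add(-3, z), -1))) (Function('n')(z, N) = Add(Mul(6, N), Add(Mul(-5, Pow(Mul(Add(z, -3), Add(N, -5)), -1)), Mul(z, Pow(-2, -1)))) = Add(Mul(6, N), Add(Mul(-5, Pow(Mul(Add(-3, z), Add(-5, N)), -1)), Mul(z, Rational(-1, 2)))) = Add(Mul(6, N), Add(Mul(-5, Pow(Mul(Add(-5, N), Add(-3, z)), -1)), Mul(Rational(-1, 2), z))) = Add(Mul(6, N), Add(Mul(-5, Mul(Pow(Add(-5, N), -1), Pow(Add(-3, z), -1))), Mul(Rational(-1, 2), z))) = Add(Mul(6, N), Add(Mul(-5, Pow(Add(-5, N), -1), Pow(Add(-3, z), -1)), Mul(Rational(-1, 2), z))) = Add(Mul(6, N), Add(Mul(Rational(-1, 2), z), Mul(-5, Pow(Add(-5, N), -1), Pow(Add(-3, z), -1)))) = Add(Mul(6, N), Mul(Rational(-1, 2), z), Mul(-5, Pow(Add(-5, N), -1), Pow(Add(-3, z), -1))))
Mul(Mul(15, 4), Function('n')(-2, -1)) = Mul(Mul(15, 4), Mul(Rational(1, 2), Pow(Add(15, Mul(-5, -2), Mul(-3, -1), Mul(-1, -2)), -1), Add(-10, Mul(-36, Pow(-1, 2)), Mul(-15, -2), Mul(5, Pow(-2, 2)), Mul(180, -1), Mul(-1, -1, Pow(-2, 2)), Mul(-57, -1, -2), Mul(12, -2, Pow(-1, 2))))) = Mul(60, Mul(Rational(1, 2), Pow(Add(15, 10, 3, 2), -1), Add(-10, Mul(-36, 1), 30, Mul(5, 4), -180, Mul(-1, -1, 4), -114, Mul(12, -2, 1)))) = Mul(60, Mul(Rational(1, 2), Pow(30, -1), Add(-10, -36, 30, 20, -180, 4, -114, -24))) = Mul(60, Mul(Rational(1, 2), Rational(1, 30), -310)) = Mul(60, Rational(-31, 6)) = -310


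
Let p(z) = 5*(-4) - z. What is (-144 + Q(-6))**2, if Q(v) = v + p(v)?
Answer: 26896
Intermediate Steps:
p(z) = -20 - z
Q(v) = -20 (Q(v) = v + (-20 - v) = -20)
(-144 + Q(-6))**2 = (-144 - 20)**2 = (-164)**2 = 26896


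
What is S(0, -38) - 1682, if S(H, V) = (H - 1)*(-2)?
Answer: -1680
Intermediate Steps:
S(H, V) = 2 - 2*H (S(H, V) = (-1 + H)*(-2) = 2 - 2*H)
S(0, -38) - 1682 = (2 - 2*0) - 1682 = (2 + 0) - 1682 = 2 - 1682 = -1680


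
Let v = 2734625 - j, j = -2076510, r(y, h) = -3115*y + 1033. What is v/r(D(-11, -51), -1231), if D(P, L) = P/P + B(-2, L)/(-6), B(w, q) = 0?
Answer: -4811135/2082 ≈ -2310.8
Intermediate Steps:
D(P, L) = 1 (D(P, L) = P/P + 0/(-6) = 1 + 0*(-⅙) = 1 + 0 = 1)
r(y, h) = 1033 - 3115*y
v = 4811135 (v = 2734625 - 1*(-2076510) = 2734625 + 2076510 = 4811135)
v/r(D(-11, -51), -1231) = 4811135/(1033 - 3115*1) = 4811135/(1033 - 3115) = 4811135/(-2082) = 4811135*(-1/2082) = -4811135/2082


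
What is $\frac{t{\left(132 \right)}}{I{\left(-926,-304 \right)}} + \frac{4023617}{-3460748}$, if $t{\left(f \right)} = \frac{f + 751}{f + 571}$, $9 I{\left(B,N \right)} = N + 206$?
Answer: $- \frac{152352816977}{119212386356} \approx -1.278$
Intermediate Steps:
$I{\left(B,N \right)} = \frac{206}{9} + \frac{N}{9}$ ($I{\left(B,N \right)} = \frac{N + 206}{9} = \frac{206 + N}{9} = \frac{206}{9} + \frac{N}{9}$)
$t{\left(f \right)} = \frac{751 + f}{571 + f}$
$\frac{t{\left(132 \right)}}{I{\left(-926,-304 \right)}} + \frac{4023617}{-3460748} = \frac{\frac{1}{571 + 132} \left(751 + 132\right)}{\frac{206}{9} + \frac{1}{9} \left(-304\right)} + \frac{4023617}{-3460748} = \frac{\frac{1}{703} \cdot 883}{\frac{206}{9} - \frac{304}{9}} + 4023617 \left(- \frac{1}{3460748}\right) = \frac{\frac{1}{703} \cdot 883}{- \frac{98}{9}} - \frac{4023617}{3460748} = \frac{883}{703} \left(- \frac{9}{98}\right) - \frac{4023617}{3460748} = - \frac{7947}{68894} - \frac{4023617}{3460748} = - \frac{152352816977}{119212386356}$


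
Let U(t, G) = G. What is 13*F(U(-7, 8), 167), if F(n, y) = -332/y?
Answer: -4316/167 ≈ -25.844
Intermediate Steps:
13*F(U(-7, 8), 167) = 13*(-332/167) = -4316/167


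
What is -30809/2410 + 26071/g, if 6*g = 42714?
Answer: -156498161/17156790 ≈ -9.1216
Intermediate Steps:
g = 7119 (g = (1/6)*42714 = 7119)
-30809/2410 + 26071/g = -30809/2410 + 26071/7119 = -156498161/17156790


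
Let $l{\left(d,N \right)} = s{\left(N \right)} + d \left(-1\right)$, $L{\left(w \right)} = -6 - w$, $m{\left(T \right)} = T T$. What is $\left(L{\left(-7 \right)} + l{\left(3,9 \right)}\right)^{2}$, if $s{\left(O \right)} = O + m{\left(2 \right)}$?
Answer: $121$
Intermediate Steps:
$m{\left(T \right)} = T^{2}$
$s{\left(O \right)} = 4 + O$ ($s{\left(O \right)} = O + 2^{2} = O + 4 = 4 + O$)
$l{\left(d,N \right)} = 4 + N - d$ ($l{\left(d,N \right)} = \left(4 + N\right) + d \left(-1\right) = \left(4 + N\right) - d = 4 + N - d$)
$\left(L{\left(-7 \right)} + l{\left(3,9 \right)}\right)^{2} = \left(\left(-6 - -7\right) + \left(4 + 9 - 3\right)\right)^{2} = \left(\left(-6 + 7\right) + \left(4 + 9 - 3\right)\right)^{2} = \left(1 + 10\right)^{2} = 11^{2} = 121$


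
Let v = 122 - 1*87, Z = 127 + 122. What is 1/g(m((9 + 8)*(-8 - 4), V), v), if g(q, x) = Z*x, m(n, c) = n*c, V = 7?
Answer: 1/8715 ≈ 0.00011474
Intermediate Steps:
Z = 249
v = 35 (v = 122 - 87 = 35)
m(n, c) = c*n
g(q, x) = 249*x
1/g(m((9 + 8)*(-8 - 4), V), v) = 1/(249*35) = 1/8715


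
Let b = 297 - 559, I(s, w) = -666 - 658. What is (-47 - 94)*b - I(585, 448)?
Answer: 38266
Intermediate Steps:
I(s, w) = -1324
b = -262
(-47 - 94)*b - I(585, 448) = (-47 - 94)*(-262) - 1*(-1324) = -141*(-262) + 1324 = 36942 + 1324 = 38266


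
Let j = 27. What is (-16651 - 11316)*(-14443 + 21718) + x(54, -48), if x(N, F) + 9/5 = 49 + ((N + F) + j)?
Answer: -1017299224/5 ≈ -2.0346e+8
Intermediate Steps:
x(N, F) = 371/5 + F + N (x(N, F) = -9/5 + (49 + ((N + F) + 27)) = -9/5 + (49 + ((F + N) + 27)) = -9/5 + (49 + (27 + F + N)) = -9/5 + (76 + F + N) = 371/5 + F + N)
(-16651 - 11316)*(-14443 + 21718) + x(54, -48) = (-16651 - 11316)*(-14443 + 21718) + (371/5 - 48 + 54) = -27967*7275 + 401/5 = -203459925 + 401/5 = -1017299224/5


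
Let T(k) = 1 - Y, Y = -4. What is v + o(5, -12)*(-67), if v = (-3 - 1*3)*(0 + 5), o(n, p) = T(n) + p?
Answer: 439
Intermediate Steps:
T(k) = 5 (T(k) = 1 - 1*(-4) = 1 + 4 = 5)
o(n, p) = 5 + p
v = -30 (v = (-3 - 3)*5 = -6*5 = -30)
v + o(5, -12)*(-67) = -30 + (5 - 12)*(-67) = -30 - 7*(-67) = -30 + 469 = 439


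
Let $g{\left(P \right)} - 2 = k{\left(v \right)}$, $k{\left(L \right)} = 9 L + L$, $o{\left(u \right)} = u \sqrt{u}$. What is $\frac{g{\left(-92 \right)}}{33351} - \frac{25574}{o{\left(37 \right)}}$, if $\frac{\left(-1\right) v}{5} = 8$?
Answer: $- \frac{398}{33351} - \frac{25574 \sqrt{37}}{1369} \approx -113.64$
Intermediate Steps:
$v = -40$ ($v = \left(-5\right) 8 = -40$)
$o{\left(u \right)} = u^{\frac{3}{2}}$
$k{\left(L \right)} = 10 L$
$g{\left(P \right)} = -398$ ($g{\left(P \right)} = 2 + 10 \left(-40\right) = 2 - 400 = -398$)
$\frac{g{\left(-92 \right)}}{33351} - \frac{25574}{o{\left(37 \right)}} = - \frac{398}{33351} - \frac{25574}{37^{\frac{3}{2}}} = \left(-398\right) \frac{1}{33351} - \frac{25574}{37 \sqrt{37}} = - \frac{398}{33351} - 25574 \frac{\sqrt{37}}{1369} = - \frac{398}{33351} - \frac{25574 \sqrt{37}}{1369}$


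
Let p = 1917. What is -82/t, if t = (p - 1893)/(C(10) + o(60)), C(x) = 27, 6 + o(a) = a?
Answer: -1107/4 ≈ -276.75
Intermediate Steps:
o(a) = -6 + a
t = 8/27 (t = (1917 - 1893)/(27 + (-6 + 60)) = 24/(27 + 54) = 24/81 = 24*(1/81) = 8/27 ≈ 0.29630)
-82/t = -82/8/27 = -82*27/8 = -1107/4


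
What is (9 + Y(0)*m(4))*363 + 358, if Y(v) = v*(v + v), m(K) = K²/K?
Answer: 3625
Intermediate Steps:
m(K) = K
Y(v) = 2*v² (Y(v) = v*(2*v) = 2*v²)
(9 + Y(0)*m(4))*363 + 358 = (9 + (2*0²)*4)*363 + 358 = (9 + (2*0)*4)*363 + 358 = (9 + 0*4)*363 + 358 = (9 + 0)*363 + 358 = 9*363 + 358 = 3267 + 358 = 3625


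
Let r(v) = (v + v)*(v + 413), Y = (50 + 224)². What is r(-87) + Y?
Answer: 18352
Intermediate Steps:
Y = 75076 (Y = 274² = 75076)
r(v) = 2*v*(413 + v) (r(v) = (2*v)*(413 + v) = 2*v*(413 + v))
r(-87) + Y = 2*(-87)*(413 - 87) + 75076 = 2*(-87)*326 + 75076 = -56724 + 75076 = 18352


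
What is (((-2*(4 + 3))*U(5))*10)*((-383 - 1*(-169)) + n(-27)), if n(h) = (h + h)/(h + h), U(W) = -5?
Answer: -149100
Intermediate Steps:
n(h) = 1 (n(h) = (2*h)/((2*h)) = (2*h)*(1/(2*h)) = 1)
(((-2*(4 + 3))*U(5))*10)*((-383 - 1*(-169)) + n(-27)) = ((-2*(4 + 3)*(-5))*10)*((-383 - 1*(-169)) + 1) = ((-2*7*(-5))*10)*((-383 + 169) + 1) = (-14*(-5)*10)*(-214 + 1) = (70*10)*(-213) = 700*(-213) = -149100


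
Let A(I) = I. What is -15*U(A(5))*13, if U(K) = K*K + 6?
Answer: -6045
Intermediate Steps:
U(K) = 6 + K² (U(K) = K² + 6 = 6 + K²)
-15*U(A(5))*13 = -15*(6 + 5²)*13 = -15*(6 + 25)*13 = -15*31*13 = -465*13 = -6045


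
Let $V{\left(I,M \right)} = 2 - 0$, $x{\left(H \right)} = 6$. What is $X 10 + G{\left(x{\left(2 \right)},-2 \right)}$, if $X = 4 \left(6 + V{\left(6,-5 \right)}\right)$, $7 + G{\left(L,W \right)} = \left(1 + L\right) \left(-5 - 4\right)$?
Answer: $250$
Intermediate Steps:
$G{\left(L,W \right)} = -16 - 9 L$ ($G{\left(L,W \right)} = -7 + \left(1 + L\right) \left(-5 - 4\right) = -7 + \left(1 + L\right) \left(-9\right) = -7 - \left(9 + 9 L\right) = -16 - 9 L$)
$V{\left(I,M \right)} = 2$ ($V{\left(I,M \right)} = 2 + 0 = 2$)
$X = 32$ ($X = 4 \left(6 + 2\right) = 4 \cdot 8 = 32$)
$X 10 + G{\left(x{\left(2 \right)},-2 \right)} = 32 \cdot 10 - 70 = 320 - 70 = 250$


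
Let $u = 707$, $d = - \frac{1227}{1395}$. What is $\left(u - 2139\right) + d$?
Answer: $- \frac{666289}{465} \approx -1432.9$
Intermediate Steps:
$d = - \frac{409}{465}$ ($d = \left(-1227\right) \frac{1}{1395} = - \frac{409}{465} \approx -0.87957$)
$\left(u - 2139\right) + d = \left(707 - 2139\right) - \frac{409}{465} = -1432 - \frac{409}{465} = - \frac{666289}{465}$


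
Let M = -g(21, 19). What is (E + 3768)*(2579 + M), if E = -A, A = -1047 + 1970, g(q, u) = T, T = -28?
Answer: 7416915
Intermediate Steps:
g(q, u) = -28
A = 923
M = 28 (M = -1*(-28) = 28)
E = -923 (E = -1*923 = -923)
(E + 3768)*(2579 + M) = (-923 + 3768)*(2579 + 28) = 2845*2607 = 7416915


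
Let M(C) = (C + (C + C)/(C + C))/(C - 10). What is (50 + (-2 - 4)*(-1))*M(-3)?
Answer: 112/13 ≈ 8.6154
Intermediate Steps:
M(C) = (1 + C)/(-10 + C) (M(C) = (C + (2*C)/((2*C)))/(-10 + C) = (C + (2*C)*(1/(2*C)))/(-10 + C) = (C + 1)/(-10 + C) = (1 + C)/(-10 + C))
(50 + (-2 - 4)*(-1))*M(-3) = (50 + (-2 - 4)*(-1))*((1 - 3)/(-10 - 3)) = (50 - 6*(-1))*(-2/(-13)) = (50 + 6)*(-1/13*(-2)) = 56*(2/13) = 112/13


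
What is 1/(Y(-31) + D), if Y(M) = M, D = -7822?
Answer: -1/7853 ≈ -0.00012734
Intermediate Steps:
1/(Y(-31) + D) = 1/(-31 - 7822) = 1/(-7853) = -1/7853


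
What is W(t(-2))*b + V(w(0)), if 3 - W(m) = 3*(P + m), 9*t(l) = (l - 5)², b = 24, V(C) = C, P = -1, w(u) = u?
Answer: -248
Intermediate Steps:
t(l) = (-5 + l)²/9 (t(l) = (l - 5)²/9 = (-5 + l)²/9)
W(m) = 6 - 3*m (W(m) = 3 - 3*(-1 + m) = 3 - (-3 + 3*m) = 3 + (3 - 3*m) = 6 - 3*m)
W(t(-2))*b + V(w(0)) = (6 - (-5 - 2)²/3)*24 + 0 = (6 - (-7)²/3)*24 + 0 = (6 - 49/3)*24 + 0 = -31/3*24 + 0 = -248 + 0 = -248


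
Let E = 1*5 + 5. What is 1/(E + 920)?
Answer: 1/930 ≈ 0.0010753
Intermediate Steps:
E = 10 (E = 5 + 5 = 10)
1/(E + 920) = 1/(10 + 920) = 1/930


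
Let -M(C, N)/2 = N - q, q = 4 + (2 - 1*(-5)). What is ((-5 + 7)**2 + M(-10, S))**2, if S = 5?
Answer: 256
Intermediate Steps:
q = 11 (q = 4 + (2 + 5) = 4 + 7 = 11)
M(C, N) = 22 - 2*N (M(C, N) = -2*(N - 1*11) = -2*(N - 11) = -2*(-11 + N) = 22 - 2*N)
((-5 + 7)**2 + M(-10, S))**2 = ((-5 + 7)**2 + (22 - 2*5))**2 = (2**2 + (22 - 10))**2 = (4 + 12)**2 = 16**2 = 256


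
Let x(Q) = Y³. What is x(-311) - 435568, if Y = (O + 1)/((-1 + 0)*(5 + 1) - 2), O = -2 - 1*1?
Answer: -27876351/64 ≈ -4.3557e+5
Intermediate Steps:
O = -3 (O = -2 - 1 = -3)
Y = ¼ (Y = (-3 + 1)/((-1 + 0)*(5 + 1) - 2) = -2/(-1*6 - 2) = -2/(-6 - 2) = -2/(-8) = -2*(-⅛) = ¼ ≈ 0.25000)
x(Q) = 1/64 (x(Q) = (¼)³ = 1/64)
x(-311) - 435568 = 1/64 - 435568 = -27876351/64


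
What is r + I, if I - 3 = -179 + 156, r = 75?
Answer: 55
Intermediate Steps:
I = -20 (I = 3 + (-179 + 156) = 3 - 23 = -20)
r + I = 75 - 20 = 55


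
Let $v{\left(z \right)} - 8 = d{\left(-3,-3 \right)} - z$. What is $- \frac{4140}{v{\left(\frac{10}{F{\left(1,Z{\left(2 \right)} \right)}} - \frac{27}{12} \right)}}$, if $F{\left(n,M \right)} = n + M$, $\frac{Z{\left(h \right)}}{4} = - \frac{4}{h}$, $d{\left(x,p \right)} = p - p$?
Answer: $- \frac{38640}{109} \approx -354.5$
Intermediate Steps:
$d{\left(x,p \right)} = 0$
$Z{\left(h \right)} = - \frac{16}{h}$ ($Z{\left(h \right)} = 4 \left(- \frac{4}{h}\right) = - \frac{16}{h}$)
$F{\left(n,M \right)} = M + n$
$v{\left(z \right)} = 8 - z$ ($v{\left(z \right)} = 8 + \left(0 - z\right) = 8 - z$)
$- \frac{4140}{v{\left(\frac{10}{F{\left(1,Z{\left(2 \right)} \right)}} - \frac{27}{12} \right)}} = - \frac{4140}{8 - \left(\frac{10}{- \frac{16}{2} + 1} - \frac{27}{12}\right)} = - \frac{4140}{8 - \left(\frac{10}{\left(-16\right) \frac{1}{2} + 1} - \frac{9}{4}\right)} = - \frac{4140}{8 - \left(\frac{10}{-8 + 1} - \frac{9}{4}\right)} = - \frac{4140}{8 - \left(\frac{10}{-7} - \frac{9}{4}\right)} = - \frac{4140}{8 - \left(10 \left(- \frac{1}{7}\right) - \frac{9}{4}\right)} = - \frac{4140}{8 - \left(- \frac{10}{7} - \frac{9}{4}\right)} = - \frac{4140}{8 - - \frac{103}{28}} = - \frac{4140}{8 + \frac{103}{28}} = - \frac{4140}{\frac{327}{28}} = \left(-4140\right) \frac{28}{327} = - \frac{38640}{109}$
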